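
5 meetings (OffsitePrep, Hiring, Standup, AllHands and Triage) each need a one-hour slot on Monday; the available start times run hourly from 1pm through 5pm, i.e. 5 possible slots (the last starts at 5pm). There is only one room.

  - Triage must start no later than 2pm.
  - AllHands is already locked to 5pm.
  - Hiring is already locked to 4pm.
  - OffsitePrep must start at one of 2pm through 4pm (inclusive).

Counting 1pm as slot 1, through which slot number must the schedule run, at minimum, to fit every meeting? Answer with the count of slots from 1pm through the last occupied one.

5 slots

With at most 1 per slot and 5 meetings, at least 5 slots are needed.
AllHands can't be placed before 5pm — that is slot 5 counting from 1pm — so the schedule must run through at least 5 slots.
5 works (last occupied slot: 5pm): for example Standup -> 3pm; Triage -> 1pm; AllHands -> 5pm; Hiring -> 4pm; OffsitePrep -> 2pm.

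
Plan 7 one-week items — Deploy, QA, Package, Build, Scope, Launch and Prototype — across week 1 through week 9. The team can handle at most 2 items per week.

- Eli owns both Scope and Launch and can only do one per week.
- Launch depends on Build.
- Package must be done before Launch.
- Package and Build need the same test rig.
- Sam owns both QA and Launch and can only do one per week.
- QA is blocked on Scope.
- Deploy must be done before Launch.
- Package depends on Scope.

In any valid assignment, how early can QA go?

Precedence pushes QA to at least week 2.
QA at week 2 is achievable: Prototype -> week 3; Build -> week 3; QA -> week 2; Deploy -> week 1; Package -> week 2; Scope -> week 1; Launch -> week 4.

week 2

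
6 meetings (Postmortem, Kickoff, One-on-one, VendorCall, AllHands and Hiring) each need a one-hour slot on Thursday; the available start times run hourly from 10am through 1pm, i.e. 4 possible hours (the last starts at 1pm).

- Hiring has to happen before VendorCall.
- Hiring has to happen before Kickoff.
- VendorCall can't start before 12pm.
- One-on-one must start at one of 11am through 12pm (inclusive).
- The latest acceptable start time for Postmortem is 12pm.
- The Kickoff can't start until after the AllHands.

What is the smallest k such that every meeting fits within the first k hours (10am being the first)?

The precedence chain requires at least 2 distinct hours.
VendorCall can't be placed before 12pm — that is hour 3 counting from 10am — so the schedule must run through at least 3 hours.
3 works (last occupied hour: 12pm): for example One-on-one in 11am, Kickoff in 11am, AllHands in 10am, VendorCall in 12pm, Hiring in 10am, Postmortem in 10am.

3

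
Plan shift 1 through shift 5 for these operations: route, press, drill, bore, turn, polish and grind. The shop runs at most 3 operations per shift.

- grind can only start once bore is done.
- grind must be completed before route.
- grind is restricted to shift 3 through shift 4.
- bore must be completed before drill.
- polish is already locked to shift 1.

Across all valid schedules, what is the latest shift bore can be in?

shift 3

Downstream work caps bore at shift 3.
bore at shift 3 is achievable: route=shift 5; grind=shift 4; press=shift 1; drill=shift 4; polish=shift 1; bore=shift 3; turn=shift 1.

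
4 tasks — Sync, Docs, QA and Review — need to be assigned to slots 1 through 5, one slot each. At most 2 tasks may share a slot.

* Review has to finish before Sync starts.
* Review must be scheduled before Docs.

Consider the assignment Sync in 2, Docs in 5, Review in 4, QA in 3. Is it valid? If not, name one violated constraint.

No — it violates: Review has to finish before Sync starts

Review must be scheduled before Docs — holds.
Review has to finish before Sync starts — violated.
At most 2 tasks may share a slot — holds.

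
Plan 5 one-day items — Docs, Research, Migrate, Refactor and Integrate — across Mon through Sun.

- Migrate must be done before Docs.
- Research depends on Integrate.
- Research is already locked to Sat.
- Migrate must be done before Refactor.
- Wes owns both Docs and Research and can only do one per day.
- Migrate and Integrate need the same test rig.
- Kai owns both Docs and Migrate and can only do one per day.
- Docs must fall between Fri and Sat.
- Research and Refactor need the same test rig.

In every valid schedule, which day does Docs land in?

Fri

Docs's window is Fri–Sat.
Research is fixed at Sat, and Docs can't share a day with Research.
So Docs must be Fri.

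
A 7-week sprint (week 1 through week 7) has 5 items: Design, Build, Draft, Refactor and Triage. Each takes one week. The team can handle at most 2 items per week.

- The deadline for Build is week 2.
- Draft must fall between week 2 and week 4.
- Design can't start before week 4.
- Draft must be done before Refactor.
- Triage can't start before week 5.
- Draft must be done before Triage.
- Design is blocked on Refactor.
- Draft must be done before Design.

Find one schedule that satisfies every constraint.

Design=week 4, Triage=week 5, Refactor=week 3, Build=week 1, Draft=week 2

Checking: Refactor(week 3) before Design(week 4); Draft(week 2) before Triage(week 5); Draft(week 2) before Design(week 4); Draft(week 2) before Refactor(week 3); Design=week 4 in [week 4,week 7]; Build=week 1 in [week 1,week 2]; Triage=week 5 in [week 5,week 7]; Draft=week 2 in [week 2,week 4]; max 1 per week (cap 2).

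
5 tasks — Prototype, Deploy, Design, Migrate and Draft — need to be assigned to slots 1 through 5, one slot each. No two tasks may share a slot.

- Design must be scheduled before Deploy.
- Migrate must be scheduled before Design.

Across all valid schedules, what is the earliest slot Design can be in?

Precedence pushes Design to at least 2; downstream work caps Design at 4.
Design at 2 is achievable: Migrate in 1; Design in 2; Draft in 5; Deploy in 3; Prototype in 4.

2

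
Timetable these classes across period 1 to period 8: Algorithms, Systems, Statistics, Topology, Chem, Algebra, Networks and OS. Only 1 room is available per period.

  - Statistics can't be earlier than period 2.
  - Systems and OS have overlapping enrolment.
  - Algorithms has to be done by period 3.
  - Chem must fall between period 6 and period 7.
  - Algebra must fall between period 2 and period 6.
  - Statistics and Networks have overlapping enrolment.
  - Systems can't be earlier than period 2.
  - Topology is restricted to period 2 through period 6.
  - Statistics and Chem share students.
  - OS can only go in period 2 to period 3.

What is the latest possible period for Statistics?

period 8

Statistics is available from period 2.
Statistics at period 8 is achievable: Algebra -> period 4, Networks -> period 7, Systems -> period 5, Topology -> period 3, Statistics -> period 8, Algorithms -> period 1, Chem -> period 6, OS -> period 2.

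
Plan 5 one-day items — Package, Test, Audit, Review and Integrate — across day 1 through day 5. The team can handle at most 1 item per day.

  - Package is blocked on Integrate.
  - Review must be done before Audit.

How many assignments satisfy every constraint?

30

Splitting on Package: it can be day 2 (3), day 3 (6), day 4 (9), day 5 (12). Listing each branch's schedules as (Test, Audit, Review, Integrate) by day number:
Package=day 2: (3,5,4,1) (4,5,3,1) (5,4,3,1) — 3.
Package=day 3: (1,5,4,2) (2,5,4,1) (4,5,1,2) (4,5,2,1) (5,4,1,2) (5,4,2,1) — 6.
Package=day 4: (1,5,2,3) (1,5,3,2) (2,5,1,3) (2,5,3,1) (3,5,1,2) (3,5,2,1) (5,2,1,3) (5,3,1,2) (5,3,2,1) — 9.
Package=day 5: (1,3,2,4) (1,4,2,3) (1,4,3,2) (2,3,1,4) (2,4,1,3) (2,4,3,1) (3,2,1,4) (3,4,1,2) (3,4,2,1) (4,2,1,3) (4,3,1,2) (4,3,2,1) — 12.
Summing: 3 + 6 + 9 + 12 = 30.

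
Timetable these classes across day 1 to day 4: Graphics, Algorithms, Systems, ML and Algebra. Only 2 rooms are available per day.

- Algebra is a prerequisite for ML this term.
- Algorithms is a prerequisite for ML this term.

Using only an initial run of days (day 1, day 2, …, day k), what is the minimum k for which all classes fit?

The precedence chain requires at least 2 distinct days.
With at most 2 per day and 5 classes, at least 3 days are needed.
3 works (last occupied day: day 3): for example Algebra -> day 1; ML -> day 2; Algorithms -> day 1; Graphics -> day 2; Systems -> day 3.

3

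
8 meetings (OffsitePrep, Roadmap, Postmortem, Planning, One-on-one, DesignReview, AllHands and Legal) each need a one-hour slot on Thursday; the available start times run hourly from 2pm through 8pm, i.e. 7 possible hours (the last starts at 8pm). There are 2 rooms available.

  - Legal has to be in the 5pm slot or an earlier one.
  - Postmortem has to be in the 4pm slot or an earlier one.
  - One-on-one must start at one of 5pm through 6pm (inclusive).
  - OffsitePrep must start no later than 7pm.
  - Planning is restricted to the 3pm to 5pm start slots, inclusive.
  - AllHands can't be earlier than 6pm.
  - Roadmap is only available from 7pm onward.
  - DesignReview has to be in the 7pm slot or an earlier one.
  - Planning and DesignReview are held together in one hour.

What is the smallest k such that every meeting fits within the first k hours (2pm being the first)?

With at most 2 per hour and 8 meetings, at least 4 hours are needed.
Roadmap can't be placed before 7pm — that is hour 6 counting from 2pm — so the schedule must run through at least 6 hours.
6 works (last occupied hour: 7pm): for example OffsitePrep=4pm, Roadmap=7pm, Postmortem=2pm, Planning=3pm, AllHands=6pm, One-on-one=5pm, Legal=2pm, DesignReview=3pm.

6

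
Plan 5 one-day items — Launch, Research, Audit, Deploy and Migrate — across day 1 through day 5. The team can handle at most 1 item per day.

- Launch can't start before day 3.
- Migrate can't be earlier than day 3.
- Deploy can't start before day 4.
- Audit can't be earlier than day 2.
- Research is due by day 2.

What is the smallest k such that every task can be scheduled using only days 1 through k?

With at most 1 per day and 5 tasks, at least 5 days are needed.
Deploy can't be placed before day 4, so the schedule must run through at least day 4.
5 works (last occupied day: day 5): for example Audit=day 2, Migrate=day 5, Launch=day 3, Deploy=day 4, Research=day 1.

5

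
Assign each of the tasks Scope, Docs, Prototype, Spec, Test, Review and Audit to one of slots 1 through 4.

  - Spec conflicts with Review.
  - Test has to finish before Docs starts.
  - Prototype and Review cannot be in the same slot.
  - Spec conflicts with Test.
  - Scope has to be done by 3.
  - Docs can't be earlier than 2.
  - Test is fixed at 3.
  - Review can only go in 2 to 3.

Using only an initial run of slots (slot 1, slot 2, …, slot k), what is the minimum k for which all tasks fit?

4 slots

The precedence chain requires at least 2 distinct slots.
Propagating the time windows through the other constraints, Docs can't land before 4, so the schedule must run through at least slot 4.
4 works (last occupied slot: 4): for example Review=2; Spec=1; Docs=4; Scope=1; Test=3; Audit=1; Prototype=1.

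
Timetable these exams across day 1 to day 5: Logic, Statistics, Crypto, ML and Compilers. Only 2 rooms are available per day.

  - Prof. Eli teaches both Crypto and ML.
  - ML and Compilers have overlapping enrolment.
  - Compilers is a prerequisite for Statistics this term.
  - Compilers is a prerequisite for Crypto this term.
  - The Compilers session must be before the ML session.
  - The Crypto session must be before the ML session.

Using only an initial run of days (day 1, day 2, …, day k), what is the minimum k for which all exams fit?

3

The precedence chain requires at least 3 distinct days.
With at most 2 per day and 5 exams, at least 3 days are needed.
3 works (last occupied day: day 3): for example Crypto in day 2; Logic in day 1; Compilers in day 1; Statistics in day 2; ML in day 3.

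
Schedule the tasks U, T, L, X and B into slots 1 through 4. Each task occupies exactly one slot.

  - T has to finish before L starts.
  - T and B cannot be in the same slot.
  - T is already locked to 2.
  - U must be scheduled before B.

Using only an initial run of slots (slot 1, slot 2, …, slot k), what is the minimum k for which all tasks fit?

The precedence chain requires at least 2 distinct slots.
Propagating the time windows through the other constraints, L can't land before 3, so the schedule must run through at least slot 3.
3 works (last occupied slot: 3): for example B=3; L=3; T=2; X=1; U=1.

3 slots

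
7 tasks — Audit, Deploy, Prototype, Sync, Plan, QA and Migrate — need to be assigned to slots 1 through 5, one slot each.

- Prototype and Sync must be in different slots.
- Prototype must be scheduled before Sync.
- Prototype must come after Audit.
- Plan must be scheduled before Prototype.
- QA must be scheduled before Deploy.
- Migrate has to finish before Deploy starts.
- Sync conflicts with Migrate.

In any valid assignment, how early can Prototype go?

2

Precedence pushes Prototype to at least 2; downstream work caps Prototype at 4.
Prototype at 2 is achievable: Sync -> 3, Deploy -> 2, Prototype -> 2, Migrate -> 1, Plan -> 1, QA -> 1, Audit -> 1.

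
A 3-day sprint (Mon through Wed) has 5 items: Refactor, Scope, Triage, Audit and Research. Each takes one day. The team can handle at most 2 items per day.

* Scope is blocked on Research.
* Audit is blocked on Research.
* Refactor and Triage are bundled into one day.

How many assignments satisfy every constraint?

3

Enumerating: Research -> Mon; Audit -> Tue; Scope -> Tue; Triage -> Wed; Refactor -> Wed | Audit=Wed; Research=Mon; Refactor=Tue; Scope=Wed; Triage=Tue | Audit=Wed, Triage=Mon, Scope=Wed, Refactor=Mon, Research=Tue.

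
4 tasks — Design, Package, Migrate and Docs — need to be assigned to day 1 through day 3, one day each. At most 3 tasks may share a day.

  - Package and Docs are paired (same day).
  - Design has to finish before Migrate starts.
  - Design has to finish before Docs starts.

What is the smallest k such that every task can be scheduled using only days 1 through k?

2

The precedence chain requires at least 2 distinct days.
With at most 3 per day and 4 tasks, at least 2 days are needed.
2 works (last occupied day: day 2): for example Docs in day 2; Design in day 1; Package in day 2; Migrate in day 2.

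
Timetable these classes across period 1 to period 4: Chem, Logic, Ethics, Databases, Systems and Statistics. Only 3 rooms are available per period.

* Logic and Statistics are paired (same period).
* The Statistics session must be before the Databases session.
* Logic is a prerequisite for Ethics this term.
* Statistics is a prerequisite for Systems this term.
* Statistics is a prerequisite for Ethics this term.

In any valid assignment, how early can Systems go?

Precedence pushes Systems to at least period 2.
Systems at period 2 is achievable: Databases -> period 2, Logic -> period 1, Systems -> period 2, Statistics -> period 1, Ethics -> period 2, Chem -> period 1.

period 2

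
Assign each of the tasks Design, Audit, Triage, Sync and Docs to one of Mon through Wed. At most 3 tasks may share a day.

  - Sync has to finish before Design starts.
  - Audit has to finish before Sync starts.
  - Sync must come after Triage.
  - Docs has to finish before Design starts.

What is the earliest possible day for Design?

Precedence pushes Design to at least Wed.
Design at Wed is achievable: Docs in Mon, Audit in Mon, Triage in Mon, Sync in Tue, Design in Wed.

Wed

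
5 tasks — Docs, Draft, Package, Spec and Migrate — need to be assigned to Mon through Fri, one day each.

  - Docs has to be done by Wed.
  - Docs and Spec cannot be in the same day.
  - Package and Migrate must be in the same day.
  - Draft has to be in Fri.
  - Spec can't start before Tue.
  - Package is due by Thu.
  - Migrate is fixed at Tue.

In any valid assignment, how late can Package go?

Tue

Package must be in the same day as Migrate, which can't be before Tue, so Package is at least Tue; Package's own window allows nothing later than Thu; Package must be in the same day as Migrate, which can't be after Tue, so Package is at most Tue.
Package at Tue is achievable: Draft=Fri; Spec=Tue; Migrate=Tue; Package=Tue; Docs=Mon.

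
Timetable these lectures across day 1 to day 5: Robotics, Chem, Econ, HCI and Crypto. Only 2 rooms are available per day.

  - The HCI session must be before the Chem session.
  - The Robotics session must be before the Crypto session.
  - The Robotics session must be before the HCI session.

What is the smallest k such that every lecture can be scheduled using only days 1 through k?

3

The precedence chain requires at least 3 distinct days.
With at most 2 per day and 5 lectures, at least 3 days are needed.
3 works (last occupied day: day 3): for example Crypto -> day 2, Econ -> day 1, Robotics -> day 1, HCI -> day 2, Chem -> day 3.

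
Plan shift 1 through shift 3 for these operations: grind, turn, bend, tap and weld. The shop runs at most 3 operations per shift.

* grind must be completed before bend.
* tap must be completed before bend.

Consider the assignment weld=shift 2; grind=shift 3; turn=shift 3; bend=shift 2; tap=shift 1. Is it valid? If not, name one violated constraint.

tap must be completed before bend — holds.
The shop runs at most 3 operations per shift — holds.
grind must be completed before bend — violated.

No. grind must be completed before bend is not satisfied.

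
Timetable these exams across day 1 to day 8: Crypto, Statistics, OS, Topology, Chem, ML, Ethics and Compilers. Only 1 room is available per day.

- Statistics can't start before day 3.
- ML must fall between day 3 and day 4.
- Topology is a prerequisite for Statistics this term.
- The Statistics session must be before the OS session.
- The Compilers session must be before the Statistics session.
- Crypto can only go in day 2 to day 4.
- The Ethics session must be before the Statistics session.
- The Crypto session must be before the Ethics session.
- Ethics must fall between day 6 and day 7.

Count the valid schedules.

Splitting on Crypto: it can be day 2 (12), day 3 (6), day 4 (6). Listing each branch's schedules as (Statistics, OS, Topology, Chem, ML, Ethics, Compilers) by day number:
Crypto=day 2: (7,8,1,3,4,6,5) (7,8,1,4,3,6,5) (7,8,1,5,3,6,4) (7,8,1,5,4,6,3) (7,8,3,1,4,6,5) (7,8,3,5,4,6,1) (7,8,4,1,3,6,5) (7,8,4,5,3,6,1) (7,8,5,1,3,6,4) (7,8,5,1,4,6,3) (7,8,5,3,4,6,1) (7,8,5,4,3,6,1) — 12.
Crypto=day 3: (7,8,1,2,4,6,5) (7,8,1,5,4,6,2) (7,8,2,1,4,6,5) (7,8,2,5,4,6,1) (7,8,5,1,4,6,2) (7,8,5,2,4,6,1) — 6.
Crypto=day 4: (7,8,1,2,3,6,5) (7,8,1,5,3,6,2) (7,8,2,1,3,6,5) (7,8,2,5,3,6,1) (7,8,5,1,3,6,2) (7,8,5,2,3,6,1) — 6.
Summing: 12 + 6 + 6 = 24.

24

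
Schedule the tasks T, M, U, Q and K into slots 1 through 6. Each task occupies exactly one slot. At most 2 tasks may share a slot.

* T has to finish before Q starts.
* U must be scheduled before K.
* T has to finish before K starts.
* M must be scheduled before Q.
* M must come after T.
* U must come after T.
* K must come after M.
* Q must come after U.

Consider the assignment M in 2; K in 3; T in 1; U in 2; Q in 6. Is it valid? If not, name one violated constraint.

Valid

M must come after T — holds.
T has to finish before Q starts — holds.
U must come after T — holds.
K must come after M — holds.
U must be scheduled before K — holds.
At most 2 tasks may share a slot — holds.
Q must come after U — holds.
M must be scheduled before Q — holds.
T has to finish before K starts — holds.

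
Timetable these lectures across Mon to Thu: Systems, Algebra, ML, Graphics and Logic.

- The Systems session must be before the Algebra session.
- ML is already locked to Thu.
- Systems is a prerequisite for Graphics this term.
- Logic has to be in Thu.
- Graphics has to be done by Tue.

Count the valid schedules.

3

Enumerating: ML=Thu; Logic=Thu; Algebra=Tue; Graphics=Tue; Systems=Mon | Logic -> Thu; Systems -> Mon; Algebra -> Wed; ML -> Thu; Graphics -> Tue | Algebra in Thu; Systems in Mon; Graphics in Tue; Logic in Thu; ML in Thu.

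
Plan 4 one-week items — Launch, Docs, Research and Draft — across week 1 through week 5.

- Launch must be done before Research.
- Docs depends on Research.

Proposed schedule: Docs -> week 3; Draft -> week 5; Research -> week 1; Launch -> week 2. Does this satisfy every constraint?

No — it violates: Launch must be done before Research

Docs depends on Research — holds.
Launch must be done before Research — violated.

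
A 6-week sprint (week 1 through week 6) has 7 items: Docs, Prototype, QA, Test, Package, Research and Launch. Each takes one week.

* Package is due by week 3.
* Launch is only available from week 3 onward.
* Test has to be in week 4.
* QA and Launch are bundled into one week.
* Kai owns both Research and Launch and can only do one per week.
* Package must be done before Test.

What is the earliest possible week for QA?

week 3

QA must be in the same week as Launch, which can't be before week 3, so QA is at least week 3.
QA at week 3 is achievable: Launch=week 3; Research=week 1; Docs=week 1; QA=week 3; Test=week 4; Prototype=week 1; Package=week 1.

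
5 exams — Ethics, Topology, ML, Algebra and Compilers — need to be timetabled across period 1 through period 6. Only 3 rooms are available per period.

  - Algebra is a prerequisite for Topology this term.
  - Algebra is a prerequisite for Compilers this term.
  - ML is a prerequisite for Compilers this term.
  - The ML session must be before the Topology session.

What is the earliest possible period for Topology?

period 2

Precedence pushes Topology to at least period 2.
Topology at period 2 is achievable: Topology -> period 2, Compilers -> period 2, Ethics -> period 1, ML -> period 1, Algebra -> period 1.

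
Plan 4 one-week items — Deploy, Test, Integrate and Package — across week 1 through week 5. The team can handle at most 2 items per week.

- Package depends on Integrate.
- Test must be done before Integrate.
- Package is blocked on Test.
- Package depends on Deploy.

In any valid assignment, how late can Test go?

Downstream work caps Test at week 3.
Test at week 3 is achievable: Integrate -> week 4; Package -> week 5; Deploy -> week 1; Test -> week 3.

week 3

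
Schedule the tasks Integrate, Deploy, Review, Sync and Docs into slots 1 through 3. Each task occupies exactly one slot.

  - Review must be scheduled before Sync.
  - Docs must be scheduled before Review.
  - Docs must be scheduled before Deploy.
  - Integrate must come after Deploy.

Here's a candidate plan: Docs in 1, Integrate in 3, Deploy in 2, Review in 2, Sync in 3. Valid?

Integrate must come after Deploy — holds.
Docs must be scheduled before Deploy — holds.
Review must be scheduled before Sync — holds.
Docs must be scheduled before Review — holds.

Yes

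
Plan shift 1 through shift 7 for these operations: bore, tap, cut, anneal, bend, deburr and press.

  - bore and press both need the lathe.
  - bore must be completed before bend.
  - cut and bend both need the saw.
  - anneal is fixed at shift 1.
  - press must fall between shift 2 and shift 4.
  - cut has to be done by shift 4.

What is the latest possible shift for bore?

Downstream work caps bore at shift 6.
bore at shift 6 is achievable: tap in shift 1, anneal in shift 1, cut in shift 1, bend in shift 7, deburr in shift 1, bore in shift 6, press in shift 2.

shift 6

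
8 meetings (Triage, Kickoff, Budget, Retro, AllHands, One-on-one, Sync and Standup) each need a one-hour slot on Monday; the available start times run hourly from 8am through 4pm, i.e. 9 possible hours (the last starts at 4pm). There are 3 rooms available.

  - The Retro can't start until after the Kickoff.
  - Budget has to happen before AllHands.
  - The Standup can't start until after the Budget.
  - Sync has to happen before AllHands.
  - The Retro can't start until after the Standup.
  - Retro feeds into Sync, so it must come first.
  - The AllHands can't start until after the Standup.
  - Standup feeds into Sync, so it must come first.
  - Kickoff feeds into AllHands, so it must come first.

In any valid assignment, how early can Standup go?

9am

Precedence pushes Standup to at least 9am; downstream work caps Standup at 1pm.
Standup at 9am is achievable: Budget -> 8am, One-on-one -> 9am, Retro -> 10am, Kickoff -> 8am, Triage -> 8am, Sync -> 11am, AllHands -> 12pm, Standup -> 9am.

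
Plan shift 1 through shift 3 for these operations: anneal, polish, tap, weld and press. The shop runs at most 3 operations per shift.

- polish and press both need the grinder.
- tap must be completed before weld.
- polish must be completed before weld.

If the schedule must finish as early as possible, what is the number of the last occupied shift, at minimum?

2

The precedence chain requires at least 2 distinct shifts.
With at most 3 per shift and 5 operations, at least 2 shifts are needed.
2 works (last occupied shift: shift 2): for example weld in shift 2, press in shift 2, tap in shift 1, anneal in shift 1, polish in shift 1.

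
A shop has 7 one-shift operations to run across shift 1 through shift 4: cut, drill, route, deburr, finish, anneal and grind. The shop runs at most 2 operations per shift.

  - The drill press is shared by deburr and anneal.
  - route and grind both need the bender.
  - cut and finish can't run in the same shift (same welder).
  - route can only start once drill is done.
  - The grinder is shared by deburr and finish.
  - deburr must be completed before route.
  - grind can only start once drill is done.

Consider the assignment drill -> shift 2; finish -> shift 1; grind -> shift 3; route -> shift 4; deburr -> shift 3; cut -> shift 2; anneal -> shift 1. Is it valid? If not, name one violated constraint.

Yes

The drill press is shared by deburr and anneal — holds.
cut and finish can't run in the same shift (same welder) — holds.
grind can only start once drill is done — holds.
route can only start once drill is done — holds.
deburr must be completed before route — holds.
The grinder is shared by deburr and finish — holds.
route and grind both need the bender — holds.
The shop runs at most 2 operations per shift — holds.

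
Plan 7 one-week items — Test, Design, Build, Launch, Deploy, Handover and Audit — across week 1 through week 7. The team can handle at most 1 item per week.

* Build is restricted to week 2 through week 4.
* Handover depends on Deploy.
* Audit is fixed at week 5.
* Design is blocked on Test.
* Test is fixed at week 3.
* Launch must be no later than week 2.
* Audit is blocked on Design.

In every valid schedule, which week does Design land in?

week 4

Test is fixed at week 3 and must come before Design, so Design is at least week 4.
Audit is fixed at week 5 and must come after Design, so Design is at most week 4.
So Design must be week 4.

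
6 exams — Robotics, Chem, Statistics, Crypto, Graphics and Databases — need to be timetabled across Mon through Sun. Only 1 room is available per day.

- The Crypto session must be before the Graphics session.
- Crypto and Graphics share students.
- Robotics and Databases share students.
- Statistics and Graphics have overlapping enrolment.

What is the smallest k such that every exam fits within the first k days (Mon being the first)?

6

The precedence chain requires at least 2 distinct days.
With at most 1 per day and 6 exams, at least 6 days are needed.
6 works (last occupied day: Sat): for example Graphics=Tue; Chem=Thu; Databases=Sat; Robotics=Wed; Crypto=Mon; Statistics=Fri.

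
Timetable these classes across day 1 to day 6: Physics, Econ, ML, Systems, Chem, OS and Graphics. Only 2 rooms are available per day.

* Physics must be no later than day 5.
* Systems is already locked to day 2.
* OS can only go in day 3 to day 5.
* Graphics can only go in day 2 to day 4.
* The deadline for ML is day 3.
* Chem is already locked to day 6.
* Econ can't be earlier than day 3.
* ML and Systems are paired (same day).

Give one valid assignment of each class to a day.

Chem in day 6; Econ in day 4; OS in day 3; Graphics in day 3; ML in day 2; Physics in day 1; Systems in day 2

Checking: ML = Systems = day 2; Econ=day 4 in [day 3,day 6]; OS=day 3 in [day 3,day 5]; ML=day 2 in [day 1,day 3]; Physics=day 1 in [day 1,day 5]; Graphics=day 3 in [day 2,day 4]; Systems=day 2 in [day 2,day 2]; Chem=day 6 in [day 6,day 6]; max 2 per day (cap 2).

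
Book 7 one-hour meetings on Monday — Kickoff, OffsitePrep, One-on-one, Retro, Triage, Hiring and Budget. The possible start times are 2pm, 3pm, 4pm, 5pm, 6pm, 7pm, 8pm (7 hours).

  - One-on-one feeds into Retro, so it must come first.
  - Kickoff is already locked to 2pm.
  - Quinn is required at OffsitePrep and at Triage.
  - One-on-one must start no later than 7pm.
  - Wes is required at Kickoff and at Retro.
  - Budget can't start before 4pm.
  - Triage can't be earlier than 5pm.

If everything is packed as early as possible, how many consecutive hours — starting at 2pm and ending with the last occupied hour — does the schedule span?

4 hours

The precedence chain requires at least 2 distinct hours.
Triage can't be placed before 5pm — that is hour 4 counting from 2pm — so the schedule must run through at least 4 hours.
4 works (last occupied hour: 5pm): for example Kickoff=2pm; OffsitePrep=2pm; Budget=4pm; One-on-one=2pm; Retro=3pm; Hiring=2pm; Triage=5pm.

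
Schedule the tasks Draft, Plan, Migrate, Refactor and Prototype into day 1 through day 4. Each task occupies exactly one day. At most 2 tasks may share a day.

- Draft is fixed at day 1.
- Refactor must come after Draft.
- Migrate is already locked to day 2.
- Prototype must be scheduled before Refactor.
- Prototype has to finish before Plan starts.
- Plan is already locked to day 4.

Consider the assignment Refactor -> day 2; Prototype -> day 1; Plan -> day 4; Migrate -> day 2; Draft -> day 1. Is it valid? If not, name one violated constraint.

Yes

Draft is fixed at day 1 — holds.
Prototype must be scheduled before Refactor — holds.
Plan is already locked to day 4 — holds.
At most 2 tasks may share a day — holds.
Prototype has to finish before Plan starts — holds.
Migrate is already locked to day 2 — holds.
Refactor must come after Draft — holds.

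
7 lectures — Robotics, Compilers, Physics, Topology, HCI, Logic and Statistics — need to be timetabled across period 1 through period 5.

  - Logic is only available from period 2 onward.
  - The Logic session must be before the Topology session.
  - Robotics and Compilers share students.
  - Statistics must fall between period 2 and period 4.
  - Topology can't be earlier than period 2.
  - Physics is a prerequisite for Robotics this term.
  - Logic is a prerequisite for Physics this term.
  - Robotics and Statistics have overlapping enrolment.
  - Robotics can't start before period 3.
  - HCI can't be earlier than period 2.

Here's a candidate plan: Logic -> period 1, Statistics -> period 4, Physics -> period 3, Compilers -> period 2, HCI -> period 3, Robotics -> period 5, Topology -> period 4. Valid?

No. Logic is only available from period 2 onward is not satisfied.

Physics is a prerequisite for Robotics this term — holds.
Logic is only available from period 2 onward — violated.
Statistics must fall between period 2 and period 4 — holds.
HCI can't be earlier than period 2 — holds.
Topology can't be earlier than period 2 — holds.
The Logic session must be before the Topology session — holds.
Robotics can't start before period 3 — holds.
Logic is a prerequisite for Physics this term — holds.
Robotics and Statistics have overlapping enrolment — holds.
Robotics and Compilers share students — holds.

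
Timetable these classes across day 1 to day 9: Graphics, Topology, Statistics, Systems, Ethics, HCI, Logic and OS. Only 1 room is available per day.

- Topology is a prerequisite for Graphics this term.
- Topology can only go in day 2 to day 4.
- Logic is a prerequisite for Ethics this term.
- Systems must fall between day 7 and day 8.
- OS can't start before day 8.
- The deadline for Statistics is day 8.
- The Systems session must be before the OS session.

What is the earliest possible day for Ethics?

day 2

Precedence pushes Ethics to at least day 2.
Ethics at day 2 is achievable: OS -> day 8; Systems -> day 7; HCI -> day 6; Statistics -> day 4; Topology -> day 3; Ethics -> day 2; Graphics -> day 5; Logic -> day 1.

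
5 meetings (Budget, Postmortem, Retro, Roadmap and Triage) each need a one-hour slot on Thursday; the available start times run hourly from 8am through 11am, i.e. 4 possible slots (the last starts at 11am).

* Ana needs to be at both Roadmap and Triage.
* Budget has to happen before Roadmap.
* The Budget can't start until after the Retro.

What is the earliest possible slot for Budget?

Precedence pushes Budget to at least 9am; downstream work caps Budget at 10am.
Budget at 9am is achievable: Budget in 9am; Triage in 8am; Retro in 8am; Postmortem in 8am; Roadmap in 10am.

9am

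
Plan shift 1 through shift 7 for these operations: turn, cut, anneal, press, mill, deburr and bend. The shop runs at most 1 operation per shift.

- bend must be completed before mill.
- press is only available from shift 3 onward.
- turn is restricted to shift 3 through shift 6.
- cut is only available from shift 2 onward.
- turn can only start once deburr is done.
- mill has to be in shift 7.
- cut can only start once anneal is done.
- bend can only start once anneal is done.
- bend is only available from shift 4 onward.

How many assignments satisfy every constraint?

45

Splitting on turn: it can be shift 3 (12), shift 4 (10), shift 5 (11), shift 6 (12). Listing each branch's schedules as (cut, anneal, press, mill, deburr, bend) by shift number:
turn=shift 3: (4,1,5,7,2,6) (4,1,6,7,2,5) (4,2,5,7,1,6) (4,2,6,7,1,5) (5,1,4,7,2,6) (5,1,6,7,2,4) (5,2,4,7,1,6) (5,2,6,7,1,4) (6,1,4,7,2,5) (6,1,5,7,2,4) (6,2,4,7,1,5) (6,2,5,7,1,4) — 12.
turn=shift 4: (2,1,5,7,3,6) (2,1,6,7,3,5) (3,1,5,7,2,6) (3,1,6,7,2,5) (3,2,5,7,1,6) (3,2,6,7,1,5) (5,1,3,7,2,6) (5,2,3,7,1,6) (6,1,3,7,2,5) (6,2,3,7,1,5) — 10.
turn=shift 5: (2,1,3,7,4,6) (2,1,4,7,3,6) (2,1,6,7,3,4) (3,1,4,7,2,6) (3,1,6,7,2,4) (3,2,4,7,1,6) (3,2,6,7,1,4) (4,1,3,7,2,6) (4,2,3,7,1,6) (6,1,3,7,2,4) (6,2,3,7,1,4) — 11.
turn=shift 6: (2,1,3,7,4,5) (2,1,3,7,5,4) (2,1,4,7,3,5) (2,1,5,7,3,4) (3,1,4,7,2,5) (3,1,5,7,2,4) (3,2,4,7,1,5) (3,2,5,7,1,4) (4,1,3,7,2,5) (4,2,3,7,1,5) (5,1,3,7,2,4) (5,2,3,7,1,4) — 12.
Summing: 12 + 10 + 11 + 12 = 45.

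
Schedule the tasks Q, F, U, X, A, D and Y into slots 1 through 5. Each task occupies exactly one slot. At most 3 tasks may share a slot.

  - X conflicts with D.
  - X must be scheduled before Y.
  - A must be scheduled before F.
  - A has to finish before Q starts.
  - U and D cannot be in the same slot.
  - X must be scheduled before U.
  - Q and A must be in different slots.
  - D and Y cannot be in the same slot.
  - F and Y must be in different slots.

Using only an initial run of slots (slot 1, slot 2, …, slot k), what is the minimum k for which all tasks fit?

3

The precedence chain requires at least 2 distinct slots.
With at most 3 per slot and 7 tasks, at least 3 slots are needed.
3 works (last occupied slot: 3): for example X -> 1, F -> 2, Q -> 2, U -> 3, Y -> 3, A -> 1, D -> 2.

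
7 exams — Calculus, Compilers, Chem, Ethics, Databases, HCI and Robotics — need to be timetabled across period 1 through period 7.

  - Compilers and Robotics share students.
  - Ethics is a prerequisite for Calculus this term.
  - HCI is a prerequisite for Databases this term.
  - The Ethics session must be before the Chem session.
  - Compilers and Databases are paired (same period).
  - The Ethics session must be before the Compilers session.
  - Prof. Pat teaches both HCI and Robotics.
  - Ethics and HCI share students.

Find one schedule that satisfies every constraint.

Databases in period 3, Robotics in period 1, HCI in period 2, Ethics in period 1, Chem in period 2, Compilers in period 3, Calculus in period 2

Checking: HCI(period 2) before Databases(period 3); Ethics(period 1) before Chem(period 2); Ethics(period 1) before Compilers(period 3); Ethics(period 1) before Calculus(period 2); HCI(period 2) != Robotics(period 1); Ethics(period 1) != HCI(period 2); Compilers(period 3) != Robotics(period 1); Compilers = Databases = period 3.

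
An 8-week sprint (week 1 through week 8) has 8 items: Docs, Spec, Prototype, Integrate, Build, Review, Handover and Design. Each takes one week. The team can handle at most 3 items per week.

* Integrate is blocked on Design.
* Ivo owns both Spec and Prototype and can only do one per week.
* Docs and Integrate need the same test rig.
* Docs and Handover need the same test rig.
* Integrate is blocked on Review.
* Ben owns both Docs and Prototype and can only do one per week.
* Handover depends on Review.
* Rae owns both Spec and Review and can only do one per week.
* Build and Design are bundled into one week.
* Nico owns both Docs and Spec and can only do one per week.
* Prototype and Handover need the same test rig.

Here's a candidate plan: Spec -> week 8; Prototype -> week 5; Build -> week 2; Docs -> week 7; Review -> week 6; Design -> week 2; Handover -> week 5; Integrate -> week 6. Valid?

Invalid. Handover depends on Review.

Ivo owns both Spec and Prototype and can only do one per week — holds.
Integrate is blocked on Design — holds.
Nico owns both Docs and Spec and can only do one per week — holds.
Rae owns both Spec and Review and can only do one per week — holds.
Handover depends on Review — violated.
Build and Design are bundled into one week — holds.
Prototype and Handover need the same test rig — violated.
Integrate is blocked on Review — violated.
The team can handle at most 3 items per week — holds.
Ben owns both Docs and Prototype and can only do one per week — holds.
Docs and Integrate need the same test rig — holds.
Docs and Handover need the same test rig — holds.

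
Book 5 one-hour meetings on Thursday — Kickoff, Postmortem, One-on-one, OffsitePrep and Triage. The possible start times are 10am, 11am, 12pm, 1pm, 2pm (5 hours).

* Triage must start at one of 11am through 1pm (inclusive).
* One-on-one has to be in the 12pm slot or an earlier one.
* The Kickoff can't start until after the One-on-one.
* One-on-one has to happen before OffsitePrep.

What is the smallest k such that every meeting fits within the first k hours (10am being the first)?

The precedence chain requires at least 2 distinct hours.
2 works (last occupied hour: 11am): for example One-on-one=10am; OffsitePrep=11am; Triage=11am; Postmortem=10am; Kickoff=11am.

2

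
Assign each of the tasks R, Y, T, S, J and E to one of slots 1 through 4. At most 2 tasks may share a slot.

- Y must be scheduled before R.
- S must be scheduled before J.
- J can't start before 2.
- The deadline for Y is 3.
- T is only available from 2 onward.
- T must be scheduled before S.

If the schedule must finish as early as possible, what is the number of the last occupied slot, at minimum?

4

The precedence chain requires at least 3 distinct slots.
With at most 2 per slot and 6 tasks, at least 3 slots are needed.
Propagating the time windows through the other constraints, J can't land before 4, so the schedule must run through at least slot 4.
4 works (last occupied slot: 4): for example E -> 1, J -> 4, Y -> 1, T -> 2, S -> 3, R -> 2.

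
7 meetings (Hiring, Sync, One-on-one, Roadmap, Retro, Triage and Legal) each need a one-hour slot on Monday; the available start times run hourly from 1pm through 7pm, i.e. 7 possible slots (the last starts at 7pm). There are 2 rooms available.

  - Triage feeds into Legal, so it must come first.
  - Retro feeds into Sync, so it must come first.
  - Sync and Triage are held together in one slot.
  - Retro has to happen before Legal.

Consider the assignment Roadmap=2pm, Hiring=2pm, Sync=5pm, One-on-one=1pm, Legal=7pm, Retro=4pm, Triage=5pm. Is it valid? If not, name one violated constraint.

There are 2 rooms available — holds.
Triage feeds into Legal, so it must come first — holds.
Sync and Triage are held together in one slot — holds.
Retro feeds into Sync, so it must come first — holds.
Retro has to happen before Legal — holds.

Yes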